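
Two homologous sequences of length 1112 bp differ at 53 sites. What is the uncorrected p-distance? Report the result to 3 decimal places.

p = 53/1112 = 0.047661… ≈ 0.048 (to 3 d.p.).

0.048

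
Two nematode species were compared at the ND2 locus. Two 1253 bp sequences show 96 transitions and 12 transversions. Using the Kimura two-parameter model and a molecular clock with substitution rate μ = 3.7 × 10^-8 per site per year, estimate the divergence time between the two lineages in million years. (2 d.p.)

1.27

P = 96/1253 ≈ 0.076616 and Q = 12/1253 ≈ 0.009577.
Under the Kimura two-parameter model, d = −½ ln(1 − 2P − Q) − ¼ ln(1 − 2Q).
1 − 2P − Q = 0.837191, giving −½ ln(0.837191) = 0.088852.
1 − 2Q = 0.980846, giving −¼ ln(0.980846) = 0.004835.
d = 0.088852 + 0.004835 = 0.093687.
Under a molecular clock d = 2μt, so t = d/(2μ) = 0.093687 / (2 × 3.7 × 10^-8) = 1.27 million years.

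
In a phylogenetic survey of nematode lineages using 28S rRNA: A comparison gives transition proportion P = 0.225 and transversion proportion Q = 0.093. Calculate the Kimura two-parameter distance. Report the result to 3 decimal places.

Under the Kimura two-parameter model, d = −½ ln(1 − 2P − Q) − ¼ ln(1 − 2Q).
1 − 2P − Q = 0.457, giving −½ ln(0.457) = 0.391536.
1 − 2Q = 0.814, giving −¼ ln(0.814) = 0.051449.
d = 0.391536 + 0.051449 = 0.442985.

0.443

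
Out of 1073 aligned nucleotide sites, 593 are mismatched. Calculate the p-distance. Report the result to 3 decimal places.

p = 593/1073 = 0.552656… ≈ 0.553 (to 3 d.p.).

0.553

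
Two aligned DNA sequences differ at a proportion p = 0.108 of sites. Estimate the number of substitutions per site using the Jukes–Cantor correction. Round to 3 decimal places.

0.117

d = −(3/4) ln(1 − 4p/3) = −0.75 ln(1 − 0.144) = −0.75 ln(0.856)
  = −0.75 × (-0.155485) = 0.116614 substitutions/site.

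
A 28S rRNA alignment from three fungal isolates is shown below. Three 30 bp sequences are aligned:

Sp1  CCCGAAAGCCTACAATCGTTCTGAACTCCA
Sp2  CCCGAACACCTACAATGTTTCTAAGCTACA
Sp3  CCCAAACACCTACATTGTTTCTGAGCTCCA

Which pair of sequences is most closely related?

Sp2 and Sp3

Sp1–Sp2: 7/30 differ, p = 0.233, d = 0.280.
Sp1–Sp3: 7/30 differ, p = 0.233, d = 0.280.
Sp2–Sp3: 4/30 differ, p = 0.133, d = 0.147.
The smallest distance is between Sp2 and Sp3.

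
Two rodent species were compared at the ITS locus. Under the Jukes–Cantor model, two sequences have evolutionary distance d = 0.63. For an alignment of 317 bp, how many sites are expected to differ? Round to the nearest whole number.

135

Invert JC69: p = (3/4)(1 − e^(−4d/3)) = 0.75 × (1 − e^(-0.84)) = 0.75 × (1 − 0.431711) = 0.426217.
Expected differing sites = pL ≈ 0.426217 × 317 = 135.110789 ≈ 135.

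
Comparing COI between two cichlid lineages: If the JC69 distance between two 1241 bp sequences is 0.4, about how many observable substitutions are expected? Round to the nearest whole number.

385

Invert JC69: p = (3/4)(1 − e^(−4d/3)) = 0.75 × (1 − e^(-0.533333)) = 0.75 × (1 − 0.586646) = 0.310016.
Expected differing sites = pL ≈ 0.310016 × 1241 = 384.729856 ≈ 385.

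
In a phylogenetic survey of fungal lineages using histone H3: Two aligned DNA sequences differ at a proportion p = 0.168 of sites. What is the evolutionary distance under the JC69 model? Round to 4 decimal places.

d = −(3/4) ln(1 − 4p/3) = −0.75 ln(1 − 0.224) = −0.75 ln(0.776)
  = −0.75 × (-0.253603) = 0.190202 substitutions/site.

0.1902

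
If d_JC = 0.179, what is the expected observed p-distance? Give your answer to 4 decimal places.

0.1592

p = (3/4)(1 − e^(−4d/3)) = 0.75 × (1 − e^(-0.238667)) = 0.75 × (1 − 0.787677) = 0.159242.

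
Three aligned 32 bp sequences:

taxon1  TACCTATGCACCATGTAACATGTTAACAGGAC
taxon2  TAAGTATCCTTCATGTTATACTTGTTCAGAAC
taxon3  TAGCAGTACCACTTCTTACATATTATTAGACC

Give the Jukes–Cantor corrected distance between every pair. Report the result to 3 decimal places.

taxon1–taxon2: 13/32 sites differ → p = 0.40625, d = −0.75 ln(1 − 0.541667) = 0.585119 ≈ 0.585.
taxon1–taxon3: 14/32 sites differ → p = 0.4375, d = −0.75 ln(1 − 0.583333) = 0.656601 ≈ 0.657.
taxon2–taxon3: 16/32 sites differ → p = 0.5, d = −0.75 ln(1 − 0.666667) = 0.823960 ≈ 0.824.

d(taxon1,taxon2) = 0.585, d(taxon1,taxon3) = 0.657, d(taxon2,taxon3) = 0.824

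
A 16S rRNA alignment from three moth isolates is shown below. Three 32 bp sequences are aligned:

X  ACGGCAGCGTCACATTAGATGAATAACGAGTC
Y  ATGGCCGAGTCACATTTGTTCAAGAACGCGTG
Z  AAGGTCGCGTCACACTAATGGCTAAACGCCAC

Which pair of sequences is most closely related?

X–Y: 9/32 differ, p = 0.281, d = 0.353.
X–Z: 13/32 differ, p = 0.406, d = 0.585.
Y–Z: 14/32 differ, p = 0.438, d = 0.657.
The smallest distance is between X and Y.

X and Y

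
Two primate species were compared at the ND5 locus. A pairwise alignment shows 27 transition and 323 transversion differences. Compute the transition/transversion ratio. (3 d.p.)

R = 27/323 = 0.083591… ≈ 0.084 (to 3 d.p.).

0.084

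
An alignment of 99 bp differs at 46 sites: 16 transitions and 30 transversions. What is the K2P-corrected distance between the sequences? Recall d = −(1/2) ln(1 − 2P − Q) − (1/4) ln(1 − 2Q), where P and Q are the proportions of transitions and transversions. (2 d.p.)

0.72

P = 16/99 ≈ 0.161616 and Q = 30/99 ≈ 0.30303.
Under the Kimura two-parameter model, d = −½ ln(1 − 2P − Q) − ¼ ln(1 − 2Q).
1 − 2P − Q = 0.373738, giving −½ ln(0.373738) = 0.492100.
1 − 2Q = 0.39394, giving −¼ ln(0.39394) = 0.232889.
d = 0.492100 + 0.232889 = 0.724989.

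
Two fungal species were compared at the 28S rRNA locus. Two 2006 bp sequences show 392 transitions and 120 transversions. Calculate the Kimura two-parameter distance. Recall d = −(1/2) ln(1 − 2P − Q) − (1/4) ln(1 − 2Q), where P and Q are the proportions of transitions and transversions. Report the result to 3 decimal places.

0.331

P = 392/2006 ≈ 0.195414 and Q = 120/2006 ≈ 0.059821.
Under the Kimura two-parameter model, d = −½ ln(1 − 2P − Q) − ¼ ln(1 − 2Q).
1 − 2P − Q = 0.549351, giving −½ ln(0.549351) = 0.299509.
1 − 2Q = 0.880358, giving −¼ ln(0.880358) = 0.031857.
d = 0.299509 + 0.031857 = 0.331366.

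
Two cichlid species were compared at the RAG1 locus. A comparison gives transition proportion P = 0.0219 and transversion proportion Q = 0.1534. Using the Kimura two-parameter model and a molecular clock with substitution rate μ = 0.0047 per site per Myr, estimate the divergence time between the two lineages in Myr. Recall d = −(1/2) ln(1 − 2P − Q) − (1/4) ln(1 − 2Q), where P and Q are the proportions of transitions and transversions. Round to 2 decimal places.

Under the Kimura two-parameter model, d = −½ ln(1 − 2P − Q) − ¼ ln(1 − 2Q).
1 − 2P − Q = 0.8028, giving −½ ln(0.8028) = 0.109825.
1 − 2Q = 0.6932, giving −¼ ln(0.6932) = 0.091609.
d = 0.109825 + 0.091609 = 0.201434.
Under a molecular clock d = 2μt, so t = d/(2μ) = 0.201434 / (2 × 0.0047) = 21.43 Myr.

21.43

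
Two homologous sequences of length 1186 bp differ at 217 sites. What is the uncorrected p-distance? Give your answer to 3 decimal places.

0.183

p = 217/1186 = 0.182967… ≈ 0.183 (to 3 d.p.).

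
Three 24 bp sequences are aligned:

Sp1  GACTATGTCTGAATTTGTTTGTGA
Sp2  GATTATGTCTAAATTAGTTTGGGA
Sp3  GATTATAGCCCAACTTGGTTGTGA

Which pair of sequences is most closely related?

Sp1 and Sp2

Sp1–Sp2: 4/24 differ, p = 0.167, d = 0.188.
Sp1–Sp3: 7/24 differ, p = 0.292, d = 0.369.
Sp2–Sp3: 8/24 differ, p = 0.333, d = 0.441.
The smallest distance is between Sp1 and Sp2.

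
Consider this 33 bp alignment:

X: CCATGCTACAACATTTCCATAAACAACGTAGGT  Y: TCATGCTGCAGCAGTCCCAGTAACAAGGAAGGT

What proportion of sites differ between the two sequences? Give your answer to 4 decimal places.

The sequences differ at 9 of 33 positions (sites 1, 8, 11, 14, 16, 20, 21, 27, 29).
p = 9/33 = 0.272727… ≈ 0.2727 (to 4 d.p.).

0.2727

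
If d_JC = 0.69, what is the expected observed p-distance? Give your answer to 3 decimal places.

p = (3/4)(1 − e^(−4d/3)) = 0.75 × (1 − e^(-0.92)) = 0.75 × (1 − 0.398519) = 0.451111.

0.451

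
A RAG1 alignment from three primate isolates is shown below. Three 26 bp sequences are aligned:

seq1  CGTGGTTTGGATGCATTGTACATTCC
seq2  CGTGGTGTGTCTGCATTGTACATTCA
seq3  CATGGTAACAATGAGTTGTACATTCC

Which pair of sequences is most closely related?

seq1–seq2: 4/26 differ, p = 0.154, d = 0.172.
seq1–seq3: 7/26 differ, p = 0.269, d = 0.334.
seq2–seq3: 9/26 differ, p = 0.346, d = 0.464.
The smallest distance is between seq1 and seq2.

seq1 and seq2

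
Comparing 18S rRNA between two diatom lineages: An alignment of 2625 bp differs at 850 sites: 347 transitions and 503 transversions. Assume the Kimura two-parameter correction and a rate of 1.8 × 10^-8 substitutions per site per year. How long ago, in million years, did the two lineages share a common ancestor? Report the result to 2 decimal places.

11.81

P = 347/2625 ≈ 0.13219 and Q = 503/2625 ≈ 0.191619.
Under the Kimura two-parameter model, d = −½ ln(1 − 2P − Q) − ¼ ln(1 − 2Q).
1 − 2P − Q = 0.544001, giving −½ ln(0.544001) = 0.304402.
1 − 2Q = 0.616762, giving −¼ ln(0.616762) = 0.120818.
d = 0.304402 + 0.120818 = 0.425220.
Under a molecular clock d = 2μt, so t = d/(2μ) = 0.425220 / (2 × 1.8 × 10^-8) = 11.81 million years.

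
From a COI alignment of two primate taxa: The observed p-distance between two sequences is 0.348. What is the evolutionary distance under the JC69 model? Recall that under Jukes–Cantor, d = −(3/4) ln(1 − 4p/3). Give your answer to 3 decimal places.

0.468

d = −(3/4) ln(1 − 4p/3) = −0.75 ln(1 − 0.464) = −0.75 ln(0.536)
  = −0.75 × (-0.623621) = 0.467716 substitutions/site.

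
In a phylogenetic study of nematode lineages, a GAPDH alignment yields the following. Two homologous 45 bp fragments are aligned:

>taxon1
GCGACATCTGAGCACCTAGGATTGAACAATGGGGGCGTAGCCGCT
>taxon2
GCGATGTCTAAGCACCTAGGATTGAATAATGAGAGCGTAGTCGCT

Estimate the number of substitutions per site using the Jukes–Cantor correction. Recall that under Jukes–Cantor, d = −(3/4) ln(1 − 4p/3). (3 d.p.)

0.174

The sequences differ at 7 of 45 sites (5, 6, 10, 27, 32, 34, 41), so p = 7/45 ≈ 0.155556.
d = −(3/4) ln(1 − 4p/3) = −0.75 ln(1 − 0.207408) = −0.75 ln(0.792592)
  = −0.75 × (-0.232447) = 0.174335 substitutions/site.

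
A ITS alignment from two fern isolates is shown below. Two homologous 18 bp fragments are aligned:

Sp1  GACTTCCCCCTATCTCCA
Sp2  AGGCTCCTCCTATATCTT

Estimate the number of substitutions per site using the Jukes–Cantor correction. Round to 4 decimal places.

0.6735

The sequences differ at 8 of 18 sites (1, 2, 3, 4, 8, 14, 17, 18), so p = 8/18 ≈ 0.444444.
d = −(3/4) ln(1 − 4p/3) = −0.75 ln(1 − 0.592592) = −0.75 ln(0.407408)
  = −0.75 × (-0.897940) = 0.673455 substitutions/site.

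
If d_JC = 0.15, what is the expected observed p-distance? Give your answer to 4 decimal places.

0.1360

p = (3/4)(1 − e^(−4d/3)) = 0.75 × (1 − e^(-0.2)) = 0.75 × (1 − 0.818731) = 0.135952.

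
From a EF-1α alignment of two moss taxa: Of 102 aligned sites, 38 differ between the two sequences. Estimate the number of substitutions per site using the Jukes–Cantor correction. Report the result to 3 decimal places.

0.515

p = 38/102 ≈ 0.372549.
d = −(3/4) ln(1 − 4p/3) = −0.75 ln(1 − 0.496732) = −0.75 ln(0.503268)
  = −0.75 × (-0.686632) = 0.514974 substitutions/site.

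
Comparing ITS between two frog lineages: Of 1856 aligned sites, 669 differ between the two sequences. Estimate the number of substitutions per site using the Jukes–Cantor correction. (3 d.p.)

0.491

p = 669/1856 ≈ 0.360453.
d = −(3/4) ln(1 − 4p/3) = −0.75 ln(1 − 0.480604) = −0.75 ln(0.519396)
  = −0.75 × (-0.655089) = 0.491317 substitutions/site.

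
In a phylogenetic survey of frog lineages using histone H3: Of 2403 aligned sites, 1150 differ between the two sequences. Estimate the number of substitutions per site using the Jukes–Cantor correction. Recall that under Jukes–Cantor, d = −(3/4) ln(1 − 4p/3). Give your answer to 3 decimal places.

p = 1150/2403 ≈ 0.478568.
d = −(3/4) ln(1 − 4p/3) = −0.75 ln(1 − 0.638091) = −0.75 ln(0.361909)
  = −0.75 × (-1.016362) = 0.762272 substitutions/site.

0.762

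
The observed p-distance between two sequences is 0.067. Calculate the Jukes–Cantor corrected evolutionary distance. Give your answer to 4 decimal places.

0.0702

d = −(3/4) ln(1 − 4p/3) = −0.75 ln(1 − 0.089333) = −0.75 ln(0.910667)
  = −0.75 × (-0.093578) = 0.070184 substitutions/site.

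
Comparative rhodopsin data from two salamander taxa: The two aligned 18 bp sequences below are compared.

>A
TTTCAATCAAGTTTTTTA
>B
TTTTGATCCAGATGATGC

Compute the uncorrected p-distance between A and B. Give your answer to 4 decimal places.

The sequences differ at 8 of 18 positions (sites 4, 5, 9, 12, 14, 15, 17, 18).
p = 8/18 = 0.444444… ≈ 0.4444 (to 4 d.p.).

0.4444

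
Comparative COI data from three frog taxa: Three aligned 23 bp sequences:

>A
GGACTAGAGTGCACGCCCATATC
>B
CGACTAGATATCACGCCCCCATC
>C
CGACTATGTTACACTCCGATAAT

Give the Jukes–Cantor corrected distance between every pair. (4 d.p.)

d(A,B) = 0.3206, d(A,C) = 0.5532, d(B,C) = 0.6501

A–B: 6/23 sites differ → p ≈ 0.26087, d = −0.75 ln(1 − 0.347827) = 0.320584 ≈ 0.3206.
A–C: 9/23 sites differ → p ≈ 0.391304, d = −0.75 ln(1 − 0.521739) = 0.553199 ≈ 0.5532.
B–C: 10/23 sites differ → p ≈ 0.434783, d = −0.75 ln(1 − 0.579711) = 0.650110 ≈ 0.6501.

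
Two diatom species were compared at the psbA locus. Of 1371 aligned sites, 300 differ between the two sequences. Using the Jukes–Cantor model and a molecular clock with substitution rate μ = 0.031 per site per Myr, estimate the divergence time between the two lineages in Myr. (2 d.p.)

4.17

p = 300/1371 ≈ 0.218818.
d = −(3/4) ln(1 − 4p/3) = −0.75 ln(1 − 0.291757) = −0.75 ln(0.708243)
  = −0.75 × (-0.344968) = 0.258726 substitutions/site.
Under a molecular clock d = 2μt, so t = d/(2μ) = 0.258726 / (2 × 0.031) = 4.17 Myr.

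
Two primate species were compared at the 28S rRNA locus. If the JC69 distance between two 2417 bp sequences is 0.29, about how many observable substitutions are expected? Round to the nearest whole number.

Invert JC69: p = (3/4)(1 − e^(−4d/3)) = 0.75 × (1 − e^(-0.386667)) = 0.75 × (1 − 0.679317) = 0.240512.
Expected differing sites = pL ≈ 0.240512 × 2417 = 581.317504 ≈ 581.

581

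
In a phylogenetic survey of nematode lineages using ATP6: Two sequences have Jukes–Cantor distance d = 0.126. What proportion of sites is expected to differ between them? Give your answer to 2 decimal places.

0.12

p = (3/4)(1 − e^(−4d/3)) = 0.75 × (1 − e^(-0.168)) = 0.75 × (1 − 0.845354) = 0.115985.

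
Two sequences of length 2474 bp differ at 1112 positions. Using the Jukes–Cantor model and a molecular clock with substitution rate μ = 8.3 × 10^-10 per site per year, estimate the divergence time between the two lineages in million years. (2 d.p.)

413.20

p = 1112/2474 ≈ 0.449475.
d = −(3/4) ln(1 − 4p/3) = −0.75 ln(1 − 0.5993) = −0.75 ln(0.4007)
  = −0.75 × (-0.914542) = 0.685907 substitutions/site.
Under a molecular clock d = 2μt, so t = d/(2μ) = 0.685907 / (2 × 8.3 × 10^-10) = 413.20 million years.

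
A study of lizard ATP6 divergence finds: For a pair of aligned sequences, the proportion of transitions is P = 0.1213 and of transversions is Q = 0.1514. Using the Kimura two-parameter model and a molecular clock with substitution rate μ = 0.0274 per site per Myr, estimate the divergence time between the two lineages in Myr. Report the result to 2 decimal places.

Under the Kimura two-parameter model, d = −½ ln(1 − 2P − Q) − ¼ ln(1 − 2Q).
1 − 2P − Q = 0.606, giving −½ ln(0.606) = 0.250438.
1 − 2Q = 0.6972, giving −¼ ln(0.6972) = 0.090171.
d = 0.250438 + 0.090171 = 0.340609.
Under a molecular clock d = 2μt, so t = d/(2μ) = 0.340609 / (2 × 0.0274) = 6.22 Myr.

6.22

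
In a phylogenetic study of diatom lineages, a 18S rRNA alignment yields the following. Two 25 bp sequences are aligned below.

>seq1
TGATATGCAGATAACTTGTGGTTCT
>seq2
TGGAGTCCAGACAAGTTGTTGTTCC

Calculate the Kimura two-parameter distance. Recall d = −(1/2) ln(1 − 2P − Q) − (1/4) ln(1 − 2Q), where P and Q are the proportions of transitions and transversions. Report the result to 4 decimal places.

Of 25 sites, 4 differences are transitions and 4 are transversions, so P = 4/25 = 0.16 and Q = 4/25 = 0.16.
Under the Kimura two-parameter model, d = −½ ln(1 − 2P − Q) − ¼ ln(1 − 2Q).
1 − 2P − Q = 0.52, giving −½ ln(0.52) = 0.326963.
1 − 2Q = 0.68, giving −¼ ln(0.68) = 0.096416.
d = 0.326963 + 0.096416 = 0.423379.

0.4234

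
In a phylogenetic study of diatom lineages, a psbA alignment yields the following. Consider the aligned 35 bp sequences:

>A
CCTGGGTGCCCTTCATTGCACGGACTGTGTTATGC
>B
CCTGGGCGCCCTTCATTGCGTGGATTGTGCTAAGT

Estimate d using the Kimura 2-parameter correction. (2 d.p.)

Of 35 sites, 6 differences are transitions and 1 are transversions, so P = 6/35 ≈ 0.171429 and Q = 1/35 ≈ 0.028571.
Under the Kimura two-parameter model, d = −½ ln(1 − 2P − Q) − ¼ ln(1 − 2Q).
1 − 2P − Q = 0.628571, giving −½ ln(0.628571) = 0.232153.
1 − 2Q = 0.942858, giving −¼ ln(0.942858) = 0.014710.
d = 0.232153 + 0.014710 = 0.246863.

0.25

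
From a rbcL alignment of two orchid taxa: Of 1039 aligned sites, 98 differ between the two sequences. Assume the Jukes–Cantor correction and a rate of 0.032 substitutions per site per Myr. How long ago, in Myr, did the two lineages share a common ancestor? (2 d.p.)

1.58

p = 98/1039 ≈ 0.094321.
d = −(3/4) ln(1 − 4p/3) = −0.75 ln(1 − 0.125761) = −0.75 ln(0.874239)
  = −0.75 × (-0.134401) = 0.100801 substitutions/site.
Under a molecular clock d = 2μt, so t = d/(2μ) = 0.100801 / (2 × 0.032) = 1.58 Myr.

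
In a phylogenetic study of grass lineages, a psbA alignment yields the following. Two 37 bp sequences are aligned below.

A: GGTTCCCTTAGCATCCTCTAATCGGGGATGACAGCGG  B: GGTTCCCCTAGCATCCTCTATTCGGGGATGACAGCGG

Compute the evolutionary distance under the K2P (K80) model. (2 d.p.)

Of 37 sites, 1 differences are transitions and 1 are transversions, so P = 1/37 ≈ 0.027027 and Q = 1/37 ≈ 0.027027.
Under the Kimura two-parameter model, d = −½ ln(1 − 2P − Q) − ¼ ln(1 − 2Q).
1 − 2P − Q = 0.918919, giving −½ ln(0.918919) = 0.042279.
1 − 2Q = 0.945946, giving −¼ ln(0.945946) = 0.013892.
d = 0.042279 + 0.013892 = 0.056171.

0.06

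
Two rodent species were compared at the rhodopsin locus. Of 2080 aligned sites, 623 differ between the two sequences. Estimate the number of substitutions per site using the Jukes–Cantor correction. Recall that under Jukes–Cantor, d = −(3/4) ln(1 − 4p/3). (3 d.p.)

p = 623/2080 ≈ 0.299519.
d = −(3/4) ln(1 − 4p/3) = −0.75 ln(1 − 0.399359) = −0.75 ln(0.600641)
  = −0.75 × (-0.509758) = 0.382319 substitutions/site.

0.382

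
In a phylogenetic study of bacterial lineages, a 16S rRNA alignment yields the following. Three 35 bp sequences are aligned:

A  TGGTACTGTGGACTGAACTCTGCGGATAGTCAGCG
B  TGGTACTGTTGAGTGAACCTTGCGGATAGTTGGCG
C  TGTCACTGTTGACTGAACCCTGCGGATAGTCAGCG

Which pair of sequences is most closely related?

A–B: 6/35 differ, p = 0.171, d = 0.195.
A–C: 4/35 differ, p = 0.114, d = 0.124.
B–C: 6/35 differ, p = 0.171, d = 0.195.
The smallest distance is between A and C.

A and C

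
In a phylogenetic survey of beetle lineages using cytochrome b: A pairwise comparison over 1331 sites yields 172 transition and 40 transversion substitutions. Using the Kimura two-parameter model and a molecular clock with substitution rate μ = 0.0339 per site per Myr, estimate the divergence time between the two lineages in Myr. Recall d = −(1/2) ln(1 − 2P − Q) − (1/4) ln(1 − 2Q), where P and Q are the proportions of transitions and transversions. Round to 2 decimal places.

P = 172/1331 ≈ 0.129226 and Q = 40/1331 ≈ 0.030053.
Under the Kimura two-parameter model, d = −½ ln(1 − 2P − Q) − ¼ ln(1 − 2Q).
1 − 2P − Q = 0.711495, giving −½ ln(0.711495) = 0.170193.
1 − 2Q = 0.939894, giving −¼ ln(0.939894) = 0.015497.
d = 0.170193 + 0.015497 = 0.185690.
Under a molecular clock d = 2μt, so t = d/(2μ) = 0.185690 / (2 × 0.0339) = 2.74 Myr.

2.74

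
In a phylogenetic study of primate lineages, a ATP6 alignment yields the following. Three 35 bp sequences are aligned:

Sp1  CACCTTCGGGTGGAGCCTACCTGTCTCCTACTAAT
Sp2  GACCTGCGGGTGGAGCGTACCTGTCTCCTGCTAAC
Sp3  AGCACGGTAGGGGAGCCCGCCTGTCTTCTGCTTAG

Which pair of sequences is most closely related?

Sp1–Sp2: 5/35 differ, p = 0.143, d = 0.158.
Sp1–Sp3: 15/35 differ, p = 0.429, d = 0.635.
Sp2–Sp3: 14/35 differ, p = 0.400, d = 0.572.
The smallest distance is between Sp1 and Sp2.

Sp1 and Sp2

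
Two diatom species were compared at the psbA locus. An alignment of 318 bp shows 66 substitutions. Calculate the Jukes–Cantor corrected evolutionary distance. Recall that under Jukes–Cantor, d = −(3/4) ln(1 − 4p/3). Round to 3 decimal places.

p = 66/318 ≈ 0.207547.
d = −(3/4) ln(1 − 4p/3) = −0.75 ln(1 − 0.276729) = −0.75 ln(0.723271)
  = −0.75 × (-0.323971) = 0.242978 substitutions/site.

0.243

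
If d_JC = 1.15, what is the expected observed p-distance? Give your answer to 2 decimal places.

0.59

p = (3/4)(1 − e^(−4d/3)) = 0.75 × (1 − e^(-1.533333)) = 0.75 × (1 − 0.215815) = 0.588139.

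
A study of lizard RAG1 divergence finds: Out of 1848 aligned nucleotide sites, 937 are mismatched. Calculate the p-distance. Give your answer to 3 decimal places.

0.507

p = 937/1848 = 0.507034… ≈ 0.507 (to 3 d.p.).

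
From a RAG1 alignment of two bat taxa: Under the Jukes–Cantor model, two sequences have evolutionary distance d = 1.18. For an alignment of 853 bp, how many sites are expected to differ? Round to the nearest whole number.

507

Invert JC69: p = (3/4)(1 − e^(−4d/3)) = 0.75 × (1 − e^(-1.573333)) = 0.75 × (1 − 0.207353) = 0.594485.
Expected differing sites = pL ≈ 0.594485 × 853 = 507.095705 ≈ 507.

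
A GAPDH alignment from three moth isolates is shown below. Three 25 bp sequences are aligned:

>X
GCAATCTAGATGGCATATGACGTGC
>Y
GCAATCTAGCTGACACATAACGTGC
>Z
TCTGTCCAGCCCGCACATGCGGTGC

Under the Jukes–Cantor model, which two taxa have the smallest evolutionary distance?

X and Y

X–Y: 4/25 differ, p = 0.160, d = 0.180.
X–Z: 10/25 differ, p = 0.400, d = 0.572.
Y–Z: 10/25 differ, p = 0.400, d = 0.572.
The smallest distance is between X and Y.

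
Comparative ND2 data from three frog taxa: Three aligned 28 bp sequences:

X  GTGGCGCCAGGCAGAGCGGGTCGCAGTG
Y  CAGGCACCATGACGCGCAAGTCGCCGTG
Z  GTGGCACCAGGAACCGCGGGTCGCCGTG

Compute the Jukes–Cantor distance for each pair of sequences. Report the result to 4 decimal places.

d(X,Y) = 0.4850, d(X,Z) = 0.2040, d(Y,Z) = 0.3041

X–Y: 10/28 sites differ → p ≈ 0.357143, d = −0.75 ln(1 − 0.476191) = 0.484971 ≈ 0.4850.
X–Z: 5/28 sites differ → p ≈ 0.178571, d = −0.75 ln(1 − 0.238095) = 0.203950 ≈ 0.2040.
Y–Z: 7/28 sites differ → p = 0.25, d = −0.75 ln(1 − 0.333333) = 0.304098 ≈ 0.3041.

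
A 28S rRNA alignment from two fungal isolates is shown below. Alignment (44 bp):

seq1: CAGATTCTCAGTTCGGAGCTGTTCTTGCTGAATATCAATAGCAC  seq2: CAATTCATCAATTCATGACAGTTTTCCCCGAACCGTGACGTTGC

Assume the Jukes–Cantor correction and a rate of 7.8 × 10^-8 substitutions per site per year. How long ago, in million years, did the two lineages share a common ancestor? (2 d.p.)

6.25

The sequences differ at 24 of 44 sites, so p = 24/44 ≈ 0.545455.
d = −(3/4) ln(1 − 4p/3) = −0.75 ln(1 − 0.727273) = −0.75 ln(0.272727)
  = −0.75 × (-1.299284) = 0.974463 substitutions/site.
Under a molecular clock d = 2μt, so t = d/(2μ) = 0.974463 / (2 × 7.8 × 10^-8) = 6.25 million years.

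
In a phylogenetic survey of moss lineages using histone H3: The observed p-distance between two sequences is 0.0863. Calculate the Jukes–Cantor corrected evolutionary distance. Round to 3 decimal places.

0.092

d = −(3/4) ln(1 − 4p/3) = −0.75 ln(1 − 0.115067) = −0.75 ln(0.884933)
  = −0.75 × (-0.122243) = 0.091682 substitutions/site.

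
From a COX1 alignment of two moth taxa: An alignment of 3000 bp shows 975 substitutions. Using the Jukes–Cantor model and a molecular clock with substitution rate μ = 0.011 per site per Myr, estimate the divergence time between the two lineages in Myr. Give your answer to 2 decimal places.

p = 975/3000 = 0.325.
d = −(3/4) ln(1 − 4p/3) = −0.75 ln(1 − 0.433333) = −0.75 ln(0.566667)
  = −0.75 × (-0.567983) = 0.425987 substitutions/site.
Under a molecular clock d = 2μt, so t = d/(2μ) = 0.425987 / (2 × 0.011) = 19.36 Myr.

19.36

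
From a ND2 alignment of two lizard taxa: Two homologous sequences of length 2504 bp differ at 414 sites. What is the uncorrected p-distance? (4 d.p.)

0.1653

p = 414/2504 = 0.165335… ≈ 0.1653 (to 4 d.p.).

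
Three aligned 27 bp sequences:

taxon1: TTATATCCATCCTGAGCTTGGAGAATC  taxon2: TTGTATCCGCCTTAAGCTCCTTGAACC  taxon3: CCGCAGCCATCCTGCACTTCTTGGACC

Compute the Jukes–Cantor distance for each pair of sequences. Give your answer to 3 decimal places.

taxon1–taxon2: 10/27 sites differ → p ≈ 0.37037, d = −0.75 ln(1 − 0.493827) = 0.510658 ≈ 0.511.
taxon1–taxon3: 12/27 sites differ → p ≈ 0.444444, d = −0.75 ln(1 − 0.592592) = 0.673455 ≈ 0.673.
taxon2–taxon3: 12/27 sites differ → p ≈ 0.444444, d = −0.75 ln(1 − 0.592592) = 0.673455 ≈ 0.673.

d(taxon1,taxon2) = 0.511, d(taxon1,taxon3) = 0.673, d(taxon2,taxon3) = 0.673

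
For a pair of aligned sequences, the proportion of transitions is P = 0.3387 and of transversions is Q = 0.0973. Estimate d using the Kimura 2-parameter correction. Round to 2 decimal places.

Under the Kimura two-parameter model, d = −½ ln(1 − 2P − Q) − ¼ ln(1 − 2Q).
1 − 2P − Q = 0.2253, giving −½ ln(0.2253) = 0.745161.
1 − 2Q = 0.8054, giving −¼ ln(0.8054) = 0.054104.
d = 0.745161 + 0.054104 = 0.799265.

0.80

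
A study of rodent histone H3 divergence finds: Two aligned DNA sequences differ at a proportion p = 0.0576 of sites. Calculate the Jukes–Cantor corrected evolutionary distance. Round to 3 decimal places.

0.060

d = −(3/4) ln(1 − 4p/3) = −0.75 ln(1 − 0.0768) = −0.75 ln(0.9232)
  = −0.75 × (-0.079909) = 0.059932 substitutions/site.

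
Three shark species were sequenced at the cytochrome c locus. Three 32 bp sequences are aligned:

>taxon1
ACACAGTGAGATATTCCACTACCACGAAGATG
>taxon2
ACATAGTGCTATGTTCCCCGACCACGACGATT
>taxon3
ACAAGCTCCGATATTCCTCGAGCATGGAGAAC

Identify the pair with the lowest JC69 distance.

taxon1 and taxon2

taxon1–taxon2: 8/32 differ, p = 0.250, d = 0.304.
taxon1–taxon3: 12/32 differ, p = 0.375, d = 0.520.
taxon2–taxon3: 13/32 differ, p = 0.406, d = 0.585.
The smallest distance is between taxon1 and taxon2.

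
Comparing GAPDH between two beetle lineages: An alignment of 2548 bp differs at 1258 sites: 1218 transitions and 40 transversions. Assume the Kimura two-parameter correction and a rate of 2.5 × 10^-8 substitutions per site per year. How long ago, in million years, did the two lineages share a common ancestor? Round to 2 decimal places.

P = 1218/2548 ≈ 0.478022 and Q = 40/2548 ≈ 0.015699.
Under the Kimura two-parameter model, d = −½ ln(1 − 2P − Q) − ¼ ln(1 − 2Q).
1 − 2P − Q = 0.028257, giving −½ ln(0.028257) = 1.783207.
1 − 2Q = 0.968602, giving −¼ ln(0.968602) = 0.007975.
d = 1.783207 + 0.007975 = 1.791182.
Under a molecular clock d = 2μt, so t = d/(2μ) = 1.791182 / (2 × 2.5 × 10^-8) = 35.82 million years.

35.82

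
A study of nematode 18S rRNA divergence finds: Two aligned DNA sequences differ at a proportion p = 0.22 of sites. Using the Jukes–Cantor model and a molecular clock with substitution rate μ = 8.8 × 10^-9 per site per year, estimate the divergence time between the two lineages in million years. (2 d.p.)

d = −(3/4) ln(1 − 4p/3) = −0.75 ln(1 − 0.293333) = −0.75 ln(0.706667)
  = −0.75 × (-0.347196) = 0.260397 substitutions/site.
Under a molecular clock d = 2μt, so t = d/(2μ) = 0.260397 / (2 × 8.8 × 10^-9) = 14.80 million years.

14.80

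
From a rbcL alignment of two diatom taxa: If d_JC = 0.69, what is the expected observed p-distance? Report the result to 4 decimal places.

0.4511

p = (3/4)(1 − e^(−4d/3)) = 0.75 × (1 − e^(-0.92)) = 0.75 × (1 − 0.398519) = 0.451111.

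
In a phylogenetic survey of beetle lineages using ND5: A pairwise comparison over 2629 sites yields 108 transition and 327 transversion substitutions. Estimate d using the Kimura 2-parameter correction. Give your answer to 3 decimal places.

0.187

P = 108/2629 ≈ 0.04108 and Q = 327/2629 ≈ 0.124382.
Under the Kimura two-parameter model, d = −½ ln(1 − 2P − Q) − ¼ ln(1 − 2Q).
1 − 2P − Q = 0.793458, giving −½ ln(0.793458) = 0.115677.
1 − 2Q = 0.751236, giving −¼ ln(0.751236) = 0.071509.
d = 0.115677 + 0.071509 = 0.187186.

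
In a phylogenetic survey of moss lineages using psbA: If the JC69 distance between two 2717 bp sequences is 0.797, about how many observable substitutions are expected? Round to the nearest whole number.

1334

Invert JC69: p = (3/4)(1 − e^(−4d/3)) = 0.75 × (1 − e^(-1.062667)) = 0.75 × (1 − 0.345533) = 0.490850.
Expected differing sites = pL ≈ 0.490850 × 2717 = 1333.63945 ≈ 1334.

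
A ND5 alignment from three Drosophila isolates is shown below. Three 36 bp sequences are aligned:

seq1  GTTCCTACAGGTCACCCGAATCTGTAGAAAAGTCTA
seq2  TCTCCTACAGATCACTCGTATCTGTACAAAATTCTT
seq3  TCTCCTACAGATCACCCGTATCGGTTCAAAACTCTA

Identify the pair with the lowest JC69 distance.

seq1–seq2: 8/36 differ, p = 0.222, d = 0.264.
seq1–seq3: 8/36 differ, p = 0.222, d = 0.264.
seq2–seq3: 5/36 differ, p = 0.139, d = 0.154.
The smallest distance is between seq2 and seq3.

seq2 and seq3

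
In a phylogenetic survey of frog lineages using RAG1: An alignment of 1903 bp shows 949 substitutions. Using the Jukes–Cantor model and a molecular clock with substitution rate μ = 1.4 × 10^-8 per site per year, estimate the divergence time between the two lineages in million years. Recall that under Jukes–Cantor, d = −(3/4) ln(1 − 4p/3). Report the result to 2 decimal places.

p = 949/1903 ≈ 0.498686.
d = −(3/4) ln(1 − 4p/3) = −0.75 ln(1 − 0.664915) = −0.75 ln(0.335085)
  = −0.75 × (-1.093371) = 0.820028 substitutions/site.
Under a molecular clock d = 2μt, so t = d/(2μ) = 0.820028 / (2 × 1.4 × 10^-8) = 29.29 million years.

29.29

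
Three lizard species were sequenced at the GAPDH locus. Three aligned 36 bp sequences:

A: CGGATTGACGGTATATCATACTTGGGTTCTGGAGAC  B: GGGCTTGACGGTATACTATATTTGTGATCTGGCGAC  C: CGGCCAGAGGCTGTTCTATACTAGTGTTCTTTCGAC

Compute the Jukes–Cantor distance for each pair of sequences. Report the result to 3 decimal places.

d(A,B) = 0.264, d(A,C) = 0.548, d(B,C) = 0.441

A–B: 8/36 sites differ → p ≈ 0.222222, d = −0.75 ln(1 − 0.296296) = 0.263548 ≈ 0.264.
A–C: 14/36 sites differ → p ≈ 0.388889, d = −0.75 ln(1 − 0.518519) = 0.548166 ≈ 0.548.
B–C: 12/36 sites differ → p ≈ 0.333333, d = −0.75 ln(1 − 0.444444) = 0.440839 ≈ 0.441.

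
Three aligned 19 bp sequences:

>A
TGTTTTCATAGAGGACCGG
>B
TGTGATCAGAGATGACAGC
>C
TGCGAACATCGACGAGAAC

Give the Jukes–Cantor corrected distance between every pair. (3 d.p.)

A–B: 6/19 sites differ → p ≈ 0.315789, d = −0.75 ln(1 − 0.421052) = 0.409907 ≈ 0.410.
A–C: 10/19 sites differ → p ≈ 0.526316, d = −0.75 ln(1 − 0.701755) = 0.907380 ≈ 0.907.
B–C: 7/19 sites differ → p ≈ 0.368421, d = −0.75 ln(1 − 0.491228) = 0.506816 ≈ 0.507.

d(A,B) = 0.410, d(A,C) = 0.907, d(B,C) = 0.507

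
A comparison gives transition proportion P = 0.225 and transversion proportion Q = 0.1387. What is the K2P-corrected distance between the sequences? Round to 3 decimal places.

Under the Kimura two-parameter model, d = −½ ln(1 − 2P − Q) − ¼ ln(1 − 2Q).
1 − 2P − Q = 0.4113, giving −½ ln(0.4113) = 0.444216.
1 − 2Q = 0.7226, giving −¼ ln(0.7226) = 0.081225.
d = 0.444216 + 0.081225 = 0.525441.

0.525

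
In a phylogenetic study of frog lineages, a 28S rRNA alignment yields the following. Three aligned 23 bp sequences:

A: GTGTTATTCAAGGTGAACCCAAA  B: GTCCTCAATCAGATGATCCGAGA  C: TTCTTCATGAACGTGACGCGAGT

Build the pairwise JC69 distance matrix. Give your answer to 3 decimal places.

A–B: 11/23 sites differ → p ≈ 0.478261, d = −0.75 ln(1 − 0.637681) = 0.761423 ≈ 0.761.
A–C: 11/23 sites differ → p ≈ 0.478261, d = −0.75 ln(1 − 0.637681) = 0.761423 ≈ 0.761.
B–C: 10/23 sites differ → p ≈ 0.434783, d = −0.75 ln(1 − 0.579711) = 0.650110 ≈ 0.650.

d(A,B) = 0.761, d(A,C) = 0.761, d(B,C) = 0.650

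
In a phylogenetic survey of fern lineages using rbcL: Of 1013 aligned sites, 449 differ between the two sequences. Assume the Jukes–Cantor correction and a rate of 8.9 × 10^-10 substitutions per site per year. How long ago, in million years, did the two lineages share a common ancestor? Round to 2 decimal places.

376.69

p = 449/1013 ≈ 0.443238.
d = −(3/4) ln(1 − 4p/3) = −0.75 ln(1 − 0.590984) = −0.75 ln(0.409016)
  = −0.75 × (-0.894001) = 0.670501 substitutions/site.
Under a molecular clock d = 2μt, so t = d/(2μ) = 0.670501 / (2 × 8.9 × 10^-10) = 376.69 million years.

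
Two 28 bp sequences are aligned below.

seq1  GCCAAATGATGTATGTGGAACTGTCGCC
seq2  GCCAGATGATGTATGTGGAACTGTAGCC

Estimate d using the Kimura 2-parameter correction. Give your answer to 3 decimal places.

0.075

Of 28 sites, 1 differences are transitions and 1 are transversions, so P = 1/28 ≈ 0.035714 and Q = 1/28 ≈ 0.035714.
Under the Kimura two-parameter model, d = −½ ln(1 − 2P − Q) − ¼ ln(1 − 2Q).
1 − 2P − Q = 0.892858, giving −½ ln(0.892858) = 0.056664.
1 − 2Q = 0.928572, giving −¼ ln(0.928572) = 0.018527.
d = 0.056664 + 0.018527 = 0.075191.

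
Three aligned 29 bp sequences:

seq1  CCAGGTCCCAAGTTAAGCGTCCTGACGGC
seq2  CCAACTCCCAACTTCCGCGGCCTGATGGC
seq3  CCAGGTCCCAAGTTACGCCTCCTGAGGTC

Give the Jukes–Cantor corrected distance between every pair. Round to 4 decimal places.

seq1–seq2: 7/29 sites differ → p ≈ 0.241379, d = −0.75 ln(1 − 0.321839) = 0.291278 ≈ 0.2913.
seq1–seq3: 4/29 sites differ → p ≈ 0.137931, d = −0.75 ln(1 − 0.183908) = 0.152421 ≈ 0.1524.
seq2–seq3: 8/29 sites differ → p ≈ 0.275862, d = −0.75 ln(1 − 0.367816) = 0.343931 ≈ 0.3439.

d(seq1,seq2) = 0.2913, d(seq1,seq3) = 0.1524, d(seq2,seq3) = 0.3439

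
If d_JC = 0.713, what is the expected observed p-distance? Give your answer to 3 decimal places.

p = (3/4)(1 − e^(−4d/3)) = 0.75 × (1 − e^(-0.950667)) = 0.75 × (1 − 0.386483) = 0.460138.

0.460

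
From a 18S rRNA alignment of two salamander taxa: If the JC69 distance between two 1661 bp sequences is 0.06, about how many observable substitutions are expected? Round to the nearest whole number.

96

Invert JC69: p = (3/4)(1 − e^(−4d/3)) = 0.75 × (1 − e^(-0.08)) = 0.75 × (1 − 0.923116) = 0.057663.
Expected differing sites = pL ≈ 0.057663 × 1661 = 95.778243 ≈ 96.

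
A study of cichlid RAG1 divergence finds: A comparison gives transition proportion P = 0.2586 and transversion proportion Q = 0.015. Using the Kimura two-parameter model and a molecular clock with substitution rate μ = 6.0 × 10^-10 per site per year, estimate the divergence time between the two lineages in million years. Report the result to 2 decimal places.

Under the Kimura two-parameter model, d = −½ ln(1 − 2P − Q) − ¼ ln(1 − 2Q).
1 − 2P − Q = 0.4678, giving −½ ln(0.4678) = 0.379857.
1 − 2Q = 0.97, giving −¼ ln(0.97) = 0.007615.
d = 0.379857 + 0.007615 = 0.387472.
Under a molecular clock d = 2μt, so t = d/(2μ) = 0.387472 / (2 × 6.0 × 10^-10) = 322.89 million years.

322.89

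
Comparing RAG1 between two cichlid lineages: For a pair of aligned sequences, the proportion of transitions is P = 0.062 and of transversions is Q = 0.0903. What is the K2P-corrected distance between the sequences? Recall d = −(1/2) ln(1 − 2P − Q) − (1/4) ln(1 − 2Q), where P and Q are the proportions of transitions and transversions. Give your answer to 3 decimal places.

Under the Kimura two-parameter model, d = −½ ln(1 − 2P − Q) − ¼ ln(1 − 2Q).
1 − 2P − Q = 0.7857, giving −½ ln(0.7857) = 0.120590.
1 − 2Q = 0.8194, giving −¼ ln(0.8194) = 0.049796.
d = 0.120590 + 0.049796 = 0.170386.

0.170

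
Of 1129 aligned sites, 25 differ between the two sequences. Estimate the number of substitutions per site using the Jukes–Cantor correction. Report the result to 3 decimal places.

0.022

p = 25/1129 ≈ 0.022143.
d = −(3/4) ln(1 − 4p/3) = −0.75 ln(1 − 0.029524) = −0.75 ln(0.970476)
  = −0.75 × (-0.029969) = 0.022477 substitutions/site.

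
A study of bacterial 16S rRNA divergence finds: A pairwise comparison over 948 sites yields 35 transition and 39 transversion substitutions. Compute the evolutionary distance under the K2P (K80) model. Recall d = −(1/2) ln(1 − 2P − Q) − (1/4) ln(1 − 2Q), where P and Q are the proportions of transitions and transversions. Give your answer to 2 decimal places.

0.08

P = 35/948 ≈ 0.03692 and Q = 39/948 ≈ 0.041139.
Under the Kimura two-parameter model, d = −½ ln(1 − 2P − Q) − ¼ ln(1 − 2Q).
1 − 2P − Q = 0.885021, giving −½ ln(0.885021) = 0.061072.
1 − 2Q = 0.917722, giving −¼ ln(0.917722) = 0.021465.
d = 0.061072 + 0.021465 = 0.082537.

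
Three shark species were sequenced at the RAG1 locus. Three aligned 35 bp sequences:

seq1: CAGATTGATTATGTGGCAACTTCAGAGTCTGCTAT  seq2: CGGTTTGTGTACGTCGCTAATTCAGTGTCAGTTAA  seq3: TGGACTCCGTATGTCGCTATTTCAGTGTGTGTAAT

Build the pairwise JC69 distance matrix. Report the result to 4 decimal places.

seq1–seq2: 12/35 sites differ → p ≈ 0.342857, d = −0.75 ln(1 − 0.457143) = 0.458182 ≈ 0.4582.
seq1–seq3: 13/35 sites differ → p ≈ 0.371429, d = −0.75 ln(1 − 0.495239) = 0.512753 ≈ 0.5128.
seq2–seq3: 11/35 sites differ → p ≈ 0.314286, d = −0.75 ln(1 − 0.419048) = 0.407315 ≈ 0.4073.

d(seq1,seq2) = 0.4582, d(seq1,seq3) = 0.5128, d(seq2,seq3) = 0.4073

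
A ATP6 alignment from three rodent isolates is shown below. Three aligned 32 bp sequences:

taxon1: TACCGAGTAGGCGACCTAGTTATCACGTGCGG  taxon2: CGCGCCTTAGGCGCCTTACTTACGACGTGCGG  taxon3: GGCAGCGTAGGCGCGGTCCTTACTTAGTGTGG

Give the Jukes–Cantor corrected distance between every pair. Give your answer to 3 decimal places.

taxon1–taxon2: 11/32 sites differ → p = 0.34375, d = −0.75 ln(1 − 0.458333) = 0.459828 ≈ 0.460.
taxon1–taxon3: 14/32 sites differ → p = 0.4375, d = −0.75 ln(1 − 0.583333) = 0.656601 ≈ 0.657.
taxon2–taxon3: 11/32 sites differ → p = 0.34375, d = −0.75 ln(1 − 0.458333) = 0.459828 ≈ 0.460.

d(taxon1,taxon2) = 0.460, d(taxon1,taxon3) = 0.657, d(taxon2,taxon3) = 0.460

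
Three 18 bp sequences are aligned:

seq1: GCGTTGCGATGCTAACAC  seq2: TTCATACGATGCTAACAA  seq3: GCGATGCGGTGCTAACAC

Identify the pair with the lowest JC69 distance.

seq1–seq2: 6/18 differ, p = 0.333, d = 0.441.
seq1–seq3: 2/18 differ, p = 0.111, d = 0.120.
seq2–seq3: 6/18 differ, p = 0.333, d = 0.441.
The smallest distance is between seq1 and seq3.

seq1 and seq3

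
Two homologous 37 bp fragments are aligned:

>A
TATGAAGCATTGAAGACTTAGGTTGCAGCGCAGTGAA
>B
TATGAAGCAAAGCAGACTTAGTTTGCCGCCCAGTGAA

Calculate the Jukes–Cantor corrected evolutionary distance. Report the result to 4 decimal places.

The sequences differ at 6 of 37 sites (10, 11, 13, 22, 27, 30), so p = 6/37 ≈ 0.162162.
d = −(3/4) ln(1 − 4p/3) = −0.75 ln(1 − 0.216216) = −0.75 ln(0.783784)
  = −0.75 × (-0.243622) = 0.182717 substitutions/site.

0.1827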